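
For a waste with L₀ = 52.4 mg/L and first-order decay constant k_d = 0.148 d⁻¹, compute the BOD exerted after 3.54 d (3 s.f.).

y_t = L₀(1 − e^(−k_d t)) = 52.4 × (1 − e^(−0.148×3.54))
= 52.4 × (1 − 0.5922) = 52.4 × 0.4078 = 21.37 mg/L.

y ≈ 21.4 mg/L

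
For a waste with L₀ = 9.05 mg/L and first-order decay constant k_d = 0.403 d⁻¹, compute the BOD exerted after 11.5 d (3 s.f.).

y_t = L₀(1 − e^(−k_d t)) = 9.05 × (1 − e^(−0.403×11.5))
= 9.05 × (1 − 0.009711) = 9.05 × 0.9903 = 8.962 mg/L.

y ≈ 8.96 mg/L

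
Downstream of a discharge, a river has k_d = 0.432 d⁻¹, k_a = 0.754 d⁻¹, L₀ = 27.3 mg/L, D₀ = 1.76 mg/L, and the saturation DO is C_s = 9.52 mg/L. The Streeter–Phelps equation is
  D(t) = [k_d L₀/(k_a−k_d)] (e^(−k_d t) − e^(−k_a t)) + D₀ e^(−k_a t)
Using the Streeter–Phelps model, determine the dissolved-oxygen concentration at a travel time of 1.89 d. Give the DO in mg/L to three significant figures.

k_d L₀/(k_a−k_d) = 0.432×27.3/(0.754−0.432) = 11.79/0.3220 = 36.63 mg/L.
e^(−k_d t) = e^(−0.432×1.890) = 0.4420; e^(−k_a t) = e^(−0.754×1.890) = 0.2405.
D = 36.63 × (0.4420 − 0.2405) + 1.76 × 0.2405 = 7.380 + 0.4233 = 7.803 mg/L.
DO = C_s − D = 9.52 − 7.803 = 1.717 mg/L.

DO ≈ 1.72 mg/L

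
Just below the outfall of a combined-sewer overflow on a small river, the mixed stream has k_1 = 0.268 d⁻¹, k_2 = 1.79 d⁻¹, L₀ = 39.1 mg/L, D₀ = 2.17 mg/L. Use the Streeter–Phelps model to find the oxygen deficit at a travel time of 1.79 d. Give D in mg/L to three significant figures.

k_1 L₀/(k_2−k_1) = 0.268×39.1/(1.79−0.268) = 10.48/1.522 = 6.885 mg/L.
e^(−k_1 t) = e^(−0.268×1.790) = 0.6190; e^(−k_2 t) = e^(−1.79×1.790) = 0.04060.
D = 6.885 × (0.6190 − 0.04060) + 2.17 × 0.04060 = 3.982 + 0.08809 = 4.070 mg/L.

D ≈ 4.07 mg/L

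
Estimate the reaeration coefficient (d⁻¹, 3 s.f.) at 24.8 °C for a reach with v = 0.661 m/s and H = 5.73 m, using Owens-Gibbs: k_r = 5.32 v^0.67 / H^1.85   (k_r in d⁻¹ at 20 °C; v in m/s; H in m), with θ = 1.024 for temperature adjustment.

k_r ≈ 0.179 d⁻¹

k_r(20) = 5.32 × 0.661^0.67 / 5.73^1.85 = 5.32 × 0.7578 / 25.27 = 0.1595 d⁻¹.
k_r(24.8) = 0.1595 × 1.024^(24.8−20) = 0.1595 × 1.121 = 0.1788 d⁻¹.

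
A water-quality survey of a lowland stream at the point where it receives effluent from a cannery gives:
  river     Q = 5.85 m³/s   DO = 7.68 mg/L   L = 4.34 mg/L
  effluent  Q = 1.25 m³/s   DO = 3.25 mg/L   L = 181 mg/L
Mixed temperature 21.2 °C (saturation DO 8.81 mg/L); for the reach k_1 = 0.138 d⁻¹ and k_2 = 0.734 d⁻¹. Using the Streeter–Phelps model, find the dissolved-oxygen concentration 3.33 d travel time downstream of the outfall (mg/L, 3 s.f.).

DO ≈ 4.17 mg/L

Mixed DO = (5.85×7.68 + 1.25×3.25)/(5.85+1.25) = 48.99/7.100 = 6.900 mg/L.
Mixed L₀ = (5.85×4.34 + 1.25×181)/(7.100) = 251.6/7.100 = 35.44 mg/L.
Initial deficit D₀ = C_s − DO₀ = 8.81 − 6.900 = 1.910 mg/L.
D(3.33) = [0.138×35.44/(0.734−0.138)](e^(−0.138×3.33) − e^(−0.734×3.33)) + 1.910 e^(−0.734×3.33)
= 8.206 × (0.6316 − 0.08679) + 1.910 × 0.08679 = 4.636 mg/L.
DO = 8.81 − 4.636 = 4.174 mg/L.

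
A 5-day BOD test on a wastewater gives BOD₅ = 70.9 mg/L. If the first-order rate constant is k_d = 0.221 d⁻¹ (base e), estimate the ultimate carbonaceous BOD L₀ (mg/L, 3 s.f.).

BOD₅ = L₀(1 − e^(−5k_d)) ⇒ L₀ = BOD₅ / (1 − e^(−5×0.221))
= 70.9 / (1 − 0.3312) = 70.9 / 0.6688 = 106.0 mg/L.

L₀ ≈ 106 mg/L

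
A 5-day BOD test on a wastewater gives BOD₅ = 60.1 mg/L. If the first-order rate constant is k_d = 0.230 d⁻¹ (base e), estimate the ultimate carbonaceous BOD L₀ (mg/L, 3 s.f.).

L₀ ≈ 87.9 mg/L

BOD₅ = L₀(1 − e^(−5k_d)) ⇒ L₀ = BOD₅ / (1 − e^(−5×0.230))
= 60.1 / (1 − 0.3166) = 60.1 / 0.6834 = 87.95 mg/L.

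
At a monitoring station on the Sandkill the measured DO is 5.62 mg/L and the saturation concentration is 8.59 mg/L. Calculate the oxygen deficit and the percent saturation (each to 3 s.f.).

D ≈ 2.97 mg/L; 65.4 % saturation

D = C_s − C = 8.59 − 5.62 = 2.97 mg/L.
% saturation = 5.62/8.59 × 100 = 65.4 %.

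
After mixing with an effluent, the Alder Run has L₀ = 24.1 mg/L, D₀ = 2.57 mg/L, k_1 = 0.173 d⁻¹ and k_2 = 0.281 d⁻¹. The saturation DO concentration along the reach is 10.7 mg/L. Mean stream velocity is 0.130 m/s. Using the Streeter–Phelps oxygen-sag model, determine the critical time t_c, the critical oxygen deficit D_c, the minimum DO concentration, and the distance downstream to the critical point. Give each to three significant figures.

With k_2/k_1 = 1.624 and 1 − D₀(k_2−k_1)/(k_1 L₀) = 0.9334,
t_c = ln(1.624 × 0.9334) / (0.281 − 0.173) = ln(1.516) / 0.1080 = 0.4162/0.1080 = 3.853 d.
L(t_c) = L₀ e^(−k_1 t_c) = 24.1 × 0.5134 = 12.37 mg/L, and at the critical point k_2 D_c = k_1 L, so D_c = (0.173/0.281) × 12.37 = 7.618 mg/L.
Minimum DO = C_s − D_c = 10.7 − 7.618 = 3.082 mg/L.
x_c = v t_c = 0.130 m/s × 3.853 d × 86400 s/d = 43280 m ≈ 43.3 km.

t_c ≈ 3.85 d; D_c ≈ 7.62 mg/L; min DO ≈ 3.08 mg/L; x_c ≈ 43.3 km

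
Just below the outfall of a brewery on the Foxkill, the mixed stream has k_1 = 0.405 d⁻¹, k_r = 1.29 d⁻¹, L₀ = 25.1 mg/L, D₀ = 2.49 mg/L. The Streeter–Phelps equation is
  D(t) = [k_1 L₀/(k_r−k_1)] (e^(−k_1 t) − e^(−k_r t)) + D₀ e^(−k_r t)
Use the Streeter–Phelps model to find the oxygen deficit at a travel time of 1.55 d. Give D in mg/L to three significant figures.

k_1 L₀/(k_r−k_1) = 0.405×25.1/(1.29−0.405) = 10.17/0.8850 = 11.49 mg/L.
e^(−k_1 t) = e^(−0.405×1.550) = 0.5338; e^(−k_r t) = e^(−1.29×1.550) = 0.1354.
D = 11.49 × (0.5338 − 0.1354) + 2.49 × 0.1354 = 4.576 + 0.3372 = 4.913 mg/L.

D ≈ 4.91 mg/L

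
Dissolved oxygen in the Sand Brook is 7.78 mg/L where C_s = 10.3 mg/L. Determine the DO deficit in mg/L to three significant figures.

D = C_s − C = 10.3 − 7.78 = 2.52 mg/L.

D ≈ 2.52 mg/L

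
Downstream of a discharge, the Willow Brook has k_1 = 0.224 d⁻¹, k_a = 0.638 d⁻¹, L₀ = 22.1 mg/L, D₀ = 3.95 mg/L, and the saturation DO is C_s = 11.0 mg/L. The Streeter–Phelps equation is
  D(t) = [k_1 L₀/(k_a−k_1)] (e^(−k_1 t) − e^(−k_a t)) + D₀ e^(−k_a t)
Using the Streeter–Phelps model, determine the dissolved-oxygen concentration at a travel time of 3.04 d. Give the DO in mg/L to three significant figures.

k_1 L₀/(k_a−k_1) = 0.224×22.1/(0.638−0.224) = 4.950/0.4140 = 11.96 mg/L.
e^(−k_1 t) = e^(−0.224×3.040) = 0.5061; e^(−k_a t) = e^(−0.638×3.040) = 0.1438.
D = 11.96 × (0.5061 − 0.1438) + 3.95 × 0.1438 = 4.333 + 0.5679 = 4.901 mg/L.
DO = C_s − D = 11.0 − 4.901 = 6.099 mg/L.

DO ≈ 6.10 mg/L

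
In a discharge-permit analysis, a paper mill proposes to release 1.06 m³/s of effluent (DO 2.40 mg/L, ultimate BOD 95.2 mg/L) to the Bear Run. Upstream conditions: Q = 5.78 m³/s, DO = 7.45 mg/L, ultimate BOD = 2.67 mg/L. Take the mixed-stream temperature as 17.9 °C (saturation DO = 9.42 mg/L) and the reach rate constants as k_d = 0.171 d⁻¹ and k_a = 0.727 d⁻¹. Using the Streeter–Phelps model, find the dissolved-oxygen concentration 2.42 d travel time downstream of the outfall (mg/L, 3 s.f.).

Mixed DO = (5.78×7.45 + 1.06×2.40)/(5.78+1.06) = 45.60/6.840 = 6.667 mg/L.
Mixed L₀ = (5.78×2.67 + 1.06×95.2)/(6.840) = 116.3/6.840 = 17.01 mg/L.
Initial deficit D₀ = C_s − DO₀ = 9.42 − 6.667 = 2.753 mg/L.
D(2.42) = [0.171×17.01/(0.727−0.171)](e^(−0.171×2.42) − e^(−0.727×2.42)) + 2.753 e^(−0.727×2.42)
= 5.231 × (0.6611 − 0.1722) + 2.753 × 0.1722 = 3.032 mg/L.
DO = 9.42 − 3.032 = 6.388 mg/L.

DO ≈ 6.39 mg/L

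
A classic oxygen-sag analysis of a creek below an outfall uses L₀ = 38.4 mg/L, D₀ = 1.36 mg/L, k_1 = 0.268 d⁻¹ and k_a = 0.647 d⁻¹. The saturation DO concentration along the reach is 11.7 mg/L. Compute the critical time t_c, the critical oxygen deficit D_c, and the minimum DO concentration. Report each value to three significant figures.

t_c ≈ 2.19 d; D_c ≈ 8.84 mg/L; min DO ≈ 2.86 mg/L

t_c = [1/(k_a−k_1)] ln[(k_a/k_1)(1 − D₀(k_a−k_1)/(k_1 L₀))]
= [1/(0.647−0.268)] ln[(0.647/0.268)(1 − 1.36×0.3790/(0.268×38.4))]
= (1/0.3790) ln[2.414 × 0.9499] = 2.639 × ln(2.293) = 2.639 × 0.8300 = 2.190 d.
L(t_c) = L₀ e^(−k_1 t_c) = 38.4 × 0.5561 = 21.35 mg/L, and at the critical point k_a D_c = k_1 L, so D_c = (0.268/0.647) × 21.35 = 8.845 mg/L.
Minimum DO = C_s − D_c = 11.7 − 8.845 = 2.855 mg/L.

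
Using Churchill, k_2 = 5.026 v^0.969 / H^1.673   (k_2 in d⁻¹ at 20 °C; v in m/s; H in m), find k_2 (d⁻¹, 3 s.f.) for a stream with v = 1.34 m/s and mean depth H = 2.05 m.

k_2 ≈ 2.01 d⁻¹

k_2 = 5.026 × 1.34^0.969 / 2.05^1.673 = 5.026 × 1.328 / 3.323 = 2.008 d⁻¹.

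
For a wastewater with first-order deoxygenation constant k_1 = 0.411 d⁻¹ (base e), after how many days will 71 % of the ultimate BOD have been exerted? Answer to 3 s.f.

t ≈ 3.01 d

y/L₀ = 1 − e^(−k_1 t) = 0.71 ⇒ e^(−k_1 t) = 0.290
t = −ln(0.290) / 0.411 = 1.238 / 0.411 = 3.012 d.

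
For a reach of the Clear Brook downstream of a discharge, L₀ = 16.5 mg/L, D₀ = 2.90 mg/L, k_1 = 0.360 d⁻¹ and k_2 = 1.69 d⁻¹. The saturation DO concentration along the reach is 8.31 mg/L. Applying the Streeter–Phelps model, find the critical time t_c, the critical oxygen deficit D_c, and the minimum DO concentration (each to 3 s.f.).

t_c ≈ 0.375 d; D_c ≈ 3.07 mg/L; min DO ≈ 5.24 mg/L

With k_2/k_1 = 4.694 and 1 − D₀(k_2−k_1)/(k_1 L₀) = 0.3507,
t_c = ln(4.694 × 0.3507) / (1.69 − 0.360) = ln(1.646) / 1.330 = 0.4985/1.330 = 0.3748 d.
L(t_c) = L₀ e^(−k_1 t_c) = 16.5 × 0.8738 = 14.42 mg/L, and at the critical point k_2 D_c = k_1 L, so D_c = (0.360/1.69) × 14.42 = 3.071 mg/L.
Minimum DO = C_s − D_c = 8.31 − 3.071 = 5.239 mg/L.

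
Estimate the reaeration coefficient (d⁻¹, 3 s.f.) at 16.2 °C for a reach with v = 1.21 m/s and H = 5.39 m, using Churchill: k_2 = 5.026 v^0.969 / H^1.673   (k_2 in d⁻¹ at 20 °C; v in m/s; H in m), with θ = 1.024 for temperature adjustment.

k_2 ≈ 0.330 d⁻¹

k_2(20) = 5.026 × 1.21^0.969 / 5.39^1.673 = 5.026 × 1.203 / 16.75 = 0.3610 d⁻¹.
k_2(16.2) = 0.3610 × 1.024^(16.2−20) = 0.3610 × 0.9138 = 0.3299 d⁻¹.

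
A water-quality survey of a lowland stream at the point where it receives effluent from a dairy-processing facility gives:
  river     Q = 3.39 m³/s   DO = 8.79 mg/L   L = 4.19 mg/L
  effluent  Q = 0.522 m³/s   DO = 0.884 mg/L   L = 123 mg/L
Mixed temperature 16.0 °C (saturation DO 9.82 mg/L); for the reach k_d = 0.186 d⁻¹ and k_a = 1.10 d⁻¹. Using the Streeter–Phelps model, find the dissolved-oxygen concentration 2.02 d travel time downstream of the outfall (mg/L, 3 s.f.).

Mixed DO = (3.39×8.79 + 0.522×0.884)/(3.39+0.522) = 30.26/3.912 = 7.735 mg/L.
Mixed L₀ = (3.39×4.19 + 0.522×123)/(3.912) = 78.41/3.912 = 20.04 mg/L.
Initial deficit D₀ = C_s − DO₀ = 9.82 − 7.735 = 2.085 mg/L.
D(2.02) = [0.186×20.04/(1.10−0.186)](e^(−0.186×2.02) − e^(−1.10×2.02)) + 2.085 e^(−1.10×2.02)
= 4.079 × (0.6868 − 0.1084) + 2.085 × 0.1084 = 2.585 mg/L.
DO = 9.82 − 2.585 = 7.235 mg/L.

DO ≈ 7.23 mg/L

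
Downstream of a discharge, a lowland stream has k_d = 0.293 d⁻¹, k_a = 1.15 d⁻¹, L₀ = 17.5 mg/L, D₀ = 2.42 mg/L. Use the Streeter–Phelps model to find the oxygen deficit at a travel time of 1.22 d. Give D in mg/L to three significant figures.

D ≈ 3.31 mg/L

k_d L₀/(k_a−k_d) = 0.293×17.5/(1.15−0.293) = 5.127/0.8570 = 5.983 mg/L.
e^(−k_d t) = e^(−0.293×1.220) = 0.6995; e^(−k_a t) = e^(−1.15×1.220) = 0.2459.
D = 5.983 × (0.6995 − 0.2459) + 2.42 × 0.2459 = 2.714 + 0.5950 = 3.309 mg/L.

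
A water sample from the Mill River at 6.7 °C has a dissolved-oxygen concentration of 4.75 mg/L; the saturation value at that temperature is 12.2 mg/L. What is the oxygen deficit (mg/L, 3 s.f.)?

D = C_s − C = 12.2 − 4.75 = 7.45 mg/L.

D ≈ 7.45 mg/L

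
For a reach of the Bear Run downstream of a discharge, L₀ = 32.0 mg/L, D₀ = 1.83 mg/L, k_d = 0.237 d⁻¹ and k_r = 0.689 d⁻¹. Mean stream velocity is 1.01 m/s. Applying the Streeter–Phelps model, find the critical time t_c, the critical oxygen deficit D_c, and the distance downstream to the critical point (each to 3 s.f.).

t_c = [1/(k_r−k_d)] ln[(k_r/k_d)(1 − D₀(k_r−k_d)/(k_d L₀))]
= [1/(0.689−0.237)] ln[(0.689/0.237)(1 − 1.83×0.4520/(0.237×32.0))]
= (1/0.4520) ln[2.907 × 0.8909] = 2.212 × ln(2.590) = 2.212 × 0.9517 = 2.106 d.
L(t_c) = L₀ e^(−k_d t_c) = 32.0 × 0.6071 = 19.43 mg/L, and at the critical point k_r D_c = k_d L, so D_c = (0.237/0.689) × 19.43 = 6.683 mg/L.
x_c = v t_c = 1.01 m/s × 2.106 d × 86400 s/d = 183700 m ≈ 184 km.

t_c ≈ 2.11 d; D_c ≈ 6.68 mg/L; x_c ≈ 184 km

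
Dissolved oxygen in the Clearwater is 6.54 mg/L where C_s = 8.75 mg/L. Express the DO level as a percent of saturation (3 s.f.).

% saturation = C/C_s × 100 = 6.54/8.75 × 100 = 74.7 %.

74.7 % saturation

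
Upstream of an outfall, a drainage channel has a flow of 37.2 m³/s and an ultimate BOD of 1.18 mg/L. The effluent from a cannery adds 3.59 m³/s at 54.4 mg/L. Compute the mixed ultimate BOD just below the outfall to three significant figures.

Flow-weighted mixing: C = (Q_r C_r + Q_w C_w)/(Q_r + Q_w)
= (37.2×1.18 + 3.59×54.4)/(37.2 + 3.59) = 239.2/40.79 = 5.864 mg/L.

5.86 mg/L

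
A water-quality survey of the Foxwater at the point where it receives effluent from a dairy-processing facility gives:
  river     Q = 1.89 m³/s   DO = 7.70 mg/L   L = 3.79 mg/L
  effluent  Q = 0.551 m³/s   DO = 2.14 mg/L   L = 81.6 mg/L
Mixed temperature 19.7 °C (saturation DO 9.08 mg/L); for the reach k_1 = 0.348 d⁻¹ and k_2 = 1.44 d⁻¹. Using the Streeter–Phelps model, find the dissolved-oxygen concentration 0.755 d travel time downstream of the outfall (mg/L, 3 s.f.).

Mixed DO = (1.89×7.70 + 0.551×2.14)/(1.89+0.551) = 15.73/2.441 = 6.445 mg/L.
Mixed L₀ = (1.89×3.79 + 0.551×81.6)/(2.441) = 52.12/2.441 = 21.35 mg/L.
Initial deficit D₀ = C_s − DO₀ = 9.08 − 6.445 = 2.635 mg/L.
D(0.755) = [0.348×21.35/(1.44−0.348)](e^(−0.348×0.755) − e^(−1.44×0.755)) + 2.635 e^(−1.44×0.755)
= 6.805 × (0.7689 − 0.3372) + 2.635 × 0.3372 = 3.827 mg/L.
DO = 9.08 − 3.827 = 5.253 mg/L.

DO ≈ 5.25 mg/L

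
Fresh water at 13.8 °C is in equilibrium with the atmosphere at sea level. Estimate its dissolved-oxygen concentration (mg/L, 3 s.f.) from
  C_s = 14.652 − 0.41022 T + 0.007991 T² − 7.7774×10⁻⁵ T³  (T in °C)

C_s = 14.652 − 0.41022×13.8 + 0.007991×13.8² − 7.7774×10⁻⁵×13.8³ = 10.31 mg/L.

C_s ≈ 10.3 mg/L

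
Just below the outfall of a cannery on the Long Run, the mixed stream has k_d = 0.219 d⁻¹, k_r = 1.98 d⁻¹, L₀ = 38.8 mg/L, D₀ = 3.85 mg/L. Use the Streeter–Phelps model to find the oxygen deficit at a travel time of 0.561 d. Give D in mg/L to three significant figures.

k_d L₀/(k_r−k_d) = 0.219×38.8/(1.98−0.219) = 8.497/1.761 = 4.825 mg/L.
e^(−k_d t) = e^(−0.219×0.5610) = 0.8844; e^(−k_r t) = e^(−1.98×0.5610) = 0.3293.
D = 4.825 × (0.8844 − 0.3293) + 3.85 × 0.3293 = 2.678 + 1.268 = 3.946 mg/L.

D ≈ 3.95 mg/L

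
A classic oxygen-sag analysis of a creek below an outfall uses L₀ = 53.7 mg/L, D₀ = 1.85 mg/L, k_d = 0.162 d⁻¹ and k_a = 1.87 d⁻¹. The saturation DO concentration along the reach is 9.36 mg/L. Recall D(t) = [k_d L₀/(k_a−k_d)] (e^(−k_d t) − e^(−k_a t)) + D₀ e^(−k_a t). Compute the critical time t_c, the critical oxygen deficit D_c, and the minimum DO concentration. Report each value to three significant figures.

t_c ≈ 1.17 d; D_c ≈ 3.85 mg/L; min DO ≈ 5.51 mg/L

t_c = [1/(k_a−k_d)] ln[(k_a/k_d)(1 − D₀(k_a−k_d)/(k_d L₀))]
= [1/(1.87−0.162)] ln[(1.87/0.162)(1 − 1.85×1.708/(0.162×53.7))]
= (1/1.708) ln[11.54 × 0.6368] = 0.5855 × ln(7.350) = 0.5855 × 1.995 = 1.168 d.
D_c = (k_d/k_a) L₀ e^(−k_d t_c) = (0.162/1.87) × 53.7 × e^(−0.162×1.168) = 0.08663 × 53.7 × 0.8276 = 3.850 mg/L.
Minimum DO = C_s − D_c = 9.36 − 3.850 = 5.510 mg/L.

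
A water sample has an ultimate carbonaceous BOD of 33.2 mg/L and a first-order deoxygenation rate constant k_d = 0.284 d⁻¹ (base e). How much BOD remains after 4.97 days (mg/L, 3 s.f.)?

L_t = L₀ e^(−k_d t) = 33.2 × e^(−0.284×4.97) = 33.2 × 0.2438 = 8.094 mg/L.

L ≈ 8.09 mg/L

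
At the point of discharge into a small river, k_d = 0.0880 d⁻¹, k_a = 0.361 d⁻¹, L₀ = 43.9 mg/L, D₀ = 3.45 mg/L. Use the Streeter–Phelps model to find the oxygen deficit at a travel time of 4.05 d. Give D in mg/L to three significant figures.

k_d L₀/(k_a−k_d) = 0.0880×43.9/(0.361−0.0880) = 3.863/0.2730 = 14.15 mg/L.
e^(−k_d t) = e^(−0.0880×4.050) = 0.7002; e^(−k_a t) = e^(−0.361×4.050) = 0.2318.
D = 14.15 × (0.7002 − 0.2318) + 3.45 × 0.2318 = 6.629 + 0.7996 = 7.428 mg/L.

D ≈ 7.43 mg/L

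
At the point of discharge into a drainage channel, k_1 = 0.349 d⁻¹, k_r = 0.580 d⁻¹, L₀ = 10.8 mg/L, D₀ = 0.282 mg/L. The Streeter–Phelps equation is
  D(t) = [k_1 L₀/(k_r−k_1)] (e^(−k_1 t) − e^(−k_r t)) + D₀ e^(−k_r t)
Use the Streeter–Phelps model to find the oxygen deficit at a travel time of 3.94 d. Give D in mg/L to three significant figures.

k_1 L₀/(k_r−k_1) = 0.349×10.8/(0.580−0.349) = 3.769/0.2310 = 16.32 mg/L.
e^(−k_1 t) = e^(−0.349×3.940) = 0.2528; e^(−k_r t) = e^(−0.580×3.940) = 0.1018.
D = 16.32 × (0.2528 − 0.1018) + 0.282 × 0.1018 = 2.465 + 0.02869 = 2.494 mg/L.

D ≈ 2.49 mg/L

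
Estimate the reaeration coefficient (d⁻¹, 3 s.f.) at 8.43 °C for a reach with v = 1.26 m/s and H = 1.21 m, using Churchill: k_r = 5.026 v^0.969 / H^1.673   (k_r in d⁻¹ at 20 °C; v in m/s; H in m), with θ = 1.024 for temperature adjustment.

k_r(20) = 5.026 × 1.26^0.969 / 1.21^1.673 = 5.026 × 1.251 / 1.376 = 4.571 d⁻¹.
k_r(8.43) = 4.571 × 1.024^(8.43−20) = 4.571 × 0.7600 = 3.474 d⁻¹.

k_r ≈ 3.47 d⁻¹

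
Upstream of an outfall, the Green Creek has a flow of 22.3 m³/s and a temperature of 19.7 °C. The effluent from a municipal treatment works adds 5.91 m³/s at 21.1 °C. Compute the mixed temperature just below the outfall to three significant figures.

Flow-weighted mixing: C = (Q_r C_r + Q_w C_w)/(Q_r + Q_w)
= (22.3×19.7 + 5.91×21.1)/(22.3 + 5.91) = 564.0/28.21 = 19.99 °C.

20.0 °C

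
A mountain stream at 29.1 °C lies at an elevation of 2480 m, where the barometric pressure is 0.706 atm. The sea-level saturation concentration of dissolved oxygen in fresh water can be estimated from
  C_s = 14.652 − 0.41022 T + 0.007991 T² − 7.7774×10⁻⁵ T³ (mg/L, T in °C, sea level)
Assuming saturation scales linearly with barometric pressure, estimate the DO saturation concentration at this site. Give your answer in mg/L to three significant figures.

At sea level: C_s = 14.652 − 0.41022×29.1 + 0.007991×29.1² − 7.7774×10⁻⁵×29.1³ = 7.565 mg/L.
Pressure correction: C_s' = 7.565 × 0.706 = 5.341 mg/L.

C_s ≈ 5.34 mg/L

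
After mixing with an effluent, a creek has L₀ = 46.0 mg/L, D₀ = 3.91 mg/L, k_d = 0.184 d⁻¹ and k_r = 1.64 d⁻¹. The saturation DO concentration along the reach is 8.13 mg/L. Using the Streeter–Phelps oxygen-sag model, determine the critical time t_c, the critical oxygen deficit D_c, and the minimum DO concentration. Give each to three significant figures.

t_c = [1/(k_r−k_d)] ln[(k_r/k_d)(1 − D₀(k_r−k_d)/(k_d L₀))]
= [1/(1.64−0.184)] ln[(1.64/0.184)(1 − 3.91×1.456/(0.184×46.0))]
= (1/1.456) ln[8.913 × 0.3274] = 0.6868 × ln(2.918) = 0.6868 × 1.071 = 0.7355 d.
D_c = (k_d/k_r) L₀ e^(−k_d t_c) = (0.184/1.64) × 46.0 × e^(−0.184×0.7355) = 0.1122 × 46.0 × 0.8734 = 4.508 mg/L.
Minimum DO = C_s − D_c = 8.13 − 4.508 = 3.622 mg/L.

t_c ≈ 0.736 d; D_c ≈ 4.51 mg/L; min DO ≈ 3.62 mg/L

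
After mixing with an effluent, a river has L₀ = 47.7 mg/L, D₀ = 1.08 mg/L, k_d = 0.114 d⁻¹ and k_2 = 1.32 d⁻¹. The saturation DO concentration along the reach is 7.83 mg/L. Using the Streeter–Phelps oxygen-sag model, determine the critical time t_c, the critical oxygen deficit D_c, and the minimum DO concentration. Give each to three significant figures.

t_c = [1/(k_2−k_d)] ln[(k_2/k_d)(1 − D₀(k_2−k_d)/(k_d L₀))]
= [1/(1.32−0.114)] ln[(1.32/0.114)(1 − 1.08×1.206/(0.114×47.7))]
= (1/1.206) ln[11.58 × 0.7605] = 0.8292 × ln(8.806) = 0.8292 × 2.175 = 1.804 d.
D_c = (k_d/k_2) L₀ e^(−k_d t_c) = (0.114/1.32) × 47.7 × e^(−0.114×1.804) = 0.08636 × 47.7 × 0.8141 = 3.354 mg/L.
Minimum DO = C_s − D_c = 7.83 − 3.354 = 4.476 mg/L.

t_c ≈ 1.80 d; D_c ≈ 3.35 mg/L; min DO ≈ 4.48 mg/L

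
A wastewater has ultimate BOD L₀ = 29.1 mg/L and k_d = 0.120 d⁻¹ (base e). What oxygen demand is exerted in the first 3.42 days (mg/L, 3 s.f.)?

y_t = L₀(1 − e^(−k_d t)) = 29.1 × (1 − e^(−0.120×3.42))
= 29.1 × (1 − 0.6634) = 29.1 × 0.3366 = 9.796 mg/L.

y ≈ 9.80 mg/L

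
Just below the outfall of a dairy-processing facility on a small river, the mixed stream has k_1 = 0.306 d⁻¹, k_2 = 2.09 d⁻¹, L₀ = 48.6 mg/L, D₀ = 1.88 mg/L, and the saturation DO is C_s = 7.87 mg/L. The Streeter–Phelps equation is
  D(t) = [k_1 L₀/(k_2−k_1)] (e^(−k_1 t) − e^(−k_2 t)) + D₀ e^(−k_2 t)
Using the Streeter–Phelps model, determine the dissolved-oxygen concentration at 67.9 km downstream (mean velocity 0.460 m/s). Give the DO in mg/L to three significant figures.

DO ≈ 3.11 mg/L

Travel time t = x/v = 67.9 km / (0.460 m/s) = 67900 m / 0.460 m/s = 147600 s = 1.708 d.
k_1 L₀/(k_2−k_1) = 0.306×48.6/(2.09−0.306) = 14.87/1.784 = 8.336 mg/L.
e^(−k_1 t) = e^(−0.306×1.708) = 0.5929; e^(−k_2 t) = e^(−2.09×1.708) = 0.02814.
D = 8.336 × (0.5929 − 0.02814) + 1.88 × 0.02814 = 4.708 + 0.05290 = 4.761 mg/L.
DO = C_s − D = 7.87 − 4.761 = 3.109 mg/L.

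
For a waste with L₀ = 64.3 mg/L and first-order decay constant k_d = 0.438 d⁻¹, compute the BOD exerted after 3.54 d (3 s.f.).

y_t = L₀(1 − e^(−k_d t)) = 64.3 × (1 − e^(−0.438×3.54))
= 64.3 × (1 − 0.2121) = 64.3 × 0.7879 = 50.66 mg/L.

y ≈ 50.7 mg/L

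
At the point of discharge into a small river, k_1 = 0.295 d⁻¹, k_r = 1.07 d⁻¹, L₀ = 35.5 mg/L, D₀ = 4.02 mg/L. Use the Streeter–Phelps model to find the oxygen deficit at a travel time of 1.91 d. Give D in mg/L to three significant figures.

k_1 L₀/(k_r−k_1) = 0.295×35.5/(1.07−0.295) = 10.47/0.7750 = 13.51 mg/L.
e^(−k_1 t) = e^(−0.295×1.910) = 0.5692; e^(−k_r t) = e^(−1.07×1.910) = 0.1295.
D = 13.51 × (0.5692 − 0.1295) + 4.02 × 0.1295 = 5.942 + 0.5208 = 6.462 mg/L.

D ≈ 6.46 mg/L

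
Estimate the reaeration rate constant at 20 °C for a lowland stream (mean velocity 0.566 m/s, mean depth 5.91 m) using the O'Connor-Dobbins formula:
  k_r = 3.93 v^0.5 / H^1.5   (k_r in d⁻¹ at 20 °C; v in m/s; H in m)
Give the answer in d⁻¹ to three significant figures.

k_r ≈ 0.206 d⁻¹

k_r = 3.93 × 0.566^0.5 / 5.91^1.5 = 3.93 × 0.7523 / 14.37 = 0.2058 d⁻¹.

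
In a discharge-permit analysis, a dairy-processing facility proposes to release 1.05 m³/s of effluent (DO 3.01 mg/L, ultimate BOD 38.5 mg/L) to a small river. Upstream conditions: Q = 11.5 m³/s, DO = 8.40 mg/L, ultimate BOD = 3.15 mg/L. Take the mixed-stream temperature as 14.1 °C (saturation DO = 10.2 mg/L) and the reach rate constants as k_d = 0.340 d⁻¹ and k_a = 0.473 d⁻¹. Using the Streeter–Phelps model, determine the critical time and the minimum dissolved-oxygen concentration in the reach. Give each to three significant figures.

Mixed DO = (11.5×8.40 + 1.05×3.01)/(11.5+1.05) = 99.76/12.55 = 7.949 mg/L.
Mixed L₀ = (11.5×3.15 + 1.05×38.5)/(12.55) = 76.65/12.55 = 6.108 mg/L.
Initial deficit D₀ = C_s − DO₀ = 10.2 − 7.949 = 2.251 mg/L.
t_c = (1/0.1330) ln[(0.473/0.340)(1 − 2.251×0.1330/(0.340×6.108))] = 7.519 × ln(1.191) = 1.312 d.
D_c = (0.340/0.473) × 6.108 × e^(−0.340×1.312) = 0.7188 × 6.108 × 0.6402 = 2.811 mg/L.
Minimum DO = 10.2 − 2.811 = 7.389 mg/L.

t_c ≈ 1.31 d; minimum DO ≈ 7.39 mg/L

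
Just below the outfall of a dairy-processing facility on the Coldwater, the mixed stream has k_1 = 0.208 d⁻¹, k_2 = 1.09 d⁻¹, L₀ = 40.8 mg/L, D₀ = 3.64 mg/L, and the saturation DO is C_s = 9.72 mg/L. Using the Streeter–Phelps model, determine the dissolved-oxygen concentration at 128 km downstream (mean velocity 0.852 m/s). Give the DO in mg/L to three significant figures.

Travel time t = x/v = 128 km / (0.852 m/s) = 128000 m / 0.852 m/s = 150200 s = 1.739 d.
k_1 L₀/(k_2−k_1) = 0.208×40.8/(1.09−0.208) = 8.486/0.8820 = 9.622 mg/L.
e^(−k_1 t) = e^(−0.208×1.739) = 0.6965; e^(−k_2 t) = e^(−1.09×1.739) = 0.1503.
D = 9.622 × (0.6965 − 0.1503) + 3.64 × 0.1503 = 5.256 + 0.5470 = 5.803 mg/L.
DO = C_s − D = 9.72 − 5.803 = 3.917 mg/L.

DO ≈ 3.92 mg/L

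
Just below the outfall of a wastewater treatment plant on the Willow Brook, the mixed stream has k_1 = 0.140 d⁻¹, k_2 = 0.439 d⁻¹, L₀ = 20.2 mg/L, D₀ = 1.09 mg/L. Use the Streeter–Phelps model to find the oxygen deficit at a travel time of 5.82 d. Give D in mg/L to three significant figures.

D ≈ 3.54 mg/L

k_1 L₀/(k_2−k_1) = 0.140×20.2/(0.439−0.140) = 2.828/0.2990 = 9.458 mg/L.
e^(−k_1 t) = e^(−0.140×5.820) = 0.4427; e^(−k_2 t) = e^(−0.439×5.820) = 0.07769.
D = 9.458 × (0.4427 − 0.07769) + 1.09 × 0.07769 = 3.453 + 0.08469 = 3.537 mg/L.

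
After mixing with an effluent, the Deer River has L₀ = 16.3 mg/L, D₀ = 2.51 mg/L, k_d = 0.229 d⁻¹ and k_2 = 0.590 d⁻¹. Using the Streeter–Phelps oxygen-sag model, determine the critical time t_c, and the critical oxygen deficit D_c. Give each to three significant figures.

t_c ≈ 1.85 d; D_c ≈ 4.14 mg/L

t_c = [1/(k_2−k_d)] ln[(k_2/k_d)(1 − D₀(k_2−k_d)/(k_d L₀))]
= [1/(0.590−0.229)] ln[(0.590/0.229)(1 − 2.51×0.3610/(0.229×16.3))]
= (1/0.3610) ln[2.576 × 0.7573] = 2.770 × ln(1.951) = 2.770 × 0.6683 = 1.851 d.
L(t_c) = L₀ e^(−k_d t_c) = 16.3 × 0.6544 = 10.67 mg/L, and at the critical point k_2 D_c = k_d L, so D_c = (0.229/0.590) × 10.67 = 4.140 mg/L.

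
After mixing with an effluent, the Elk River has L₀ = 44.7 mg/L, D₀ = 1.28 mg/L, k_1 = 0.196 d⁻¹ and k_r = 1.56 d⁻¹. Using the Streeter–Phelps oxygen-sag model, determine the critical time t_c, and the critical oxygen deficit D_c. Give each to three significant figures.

t_c = [1/(k_r−k_1)] ln[(k_r/k_1)(1 − D₀(k_r−k_1)/(k_1 L₀))]
= [1/(1.56−0.196)] ln[(1.56/0.196)(1 − 1.28×1.364/(0.196×44.7))]
= (1/1.364) ln[7.959 × 0.8007] = 0.7331 × ln(6.373) = 0.7331 × 1.852 = 1.358 d.
L(t_c) = L₀ e^(−k_1 t_c) = 44.7 × 0.7663 = 34.26 mg/L, and at the critical point k_r D_c = k_1 L, so D_c = (0.196/1.56) × 34.26 = 4.304 mg/L.

t_c ≈ 1.36 d; D_c ≈ 4.30 mg/L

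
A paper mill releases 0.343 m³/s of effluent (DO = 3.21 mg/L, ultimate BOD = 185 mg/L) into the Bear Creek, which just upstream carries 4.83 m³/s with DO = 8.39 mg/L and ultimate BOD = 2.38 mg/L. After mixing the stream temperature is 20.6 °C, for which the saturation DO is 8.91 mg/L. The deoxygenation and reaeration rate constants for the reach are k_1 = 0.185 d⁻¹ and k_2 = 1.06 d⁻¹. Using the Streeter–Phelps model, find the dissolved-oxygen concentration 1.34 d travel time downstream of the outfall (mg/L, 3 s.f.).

Mixed DO = (4.83×8.39 + 0.343×3.21)/(4.83+0.343) = 41.62/5.173 = 8.047 mg/L.
Mixed L₀ = (4.83×2.38 + 0.343×185)/(5.173) = 74.95/5.173 = 14.49 mg/L.
Initial deficit D₀ = C_s − DO₀ = 8.91 − 8.047 = 0.8635 mg/L.
D(1.34) = [0.185×14.49/(1.06−0.185)](e^(−0.185×1.34) − e^(−1.06×1.34)) + 0.8635 e^(−1.06×1.34)
= 3.063 × (0.7804 − 0.2416) + 0.8635 × 0.2416 = 1.859 mg/L.
DO = 8.91 − 1.859 = 7.051 mg/L.

DO ≈ 7.05 mg/L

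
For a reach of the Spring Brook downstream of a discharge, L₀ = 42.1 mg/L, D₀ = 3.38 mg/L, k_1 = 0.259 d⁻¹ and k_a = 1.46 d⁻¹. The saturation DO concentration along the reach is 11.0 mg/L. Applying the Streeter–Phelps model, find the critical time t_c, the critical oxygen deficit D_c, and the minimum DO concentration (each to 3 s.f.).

At the critical point dD/dt = 0, so k_1 L₀ e^(−k_1 t) = k_a D. Substituting D(t) from the Streeter–Phelps equation and solving for t gives
t_c = ln[(k_a/k_1)(1 − D₀(k_a−k_1)/(k_1 L₀))] / (k_a−k_1).
Here k_a−k_1 = 1.201 d⁻¹ and 1 − D₀(k_a−k_1)/(k_1 L₀) = 1 − 3.38×1.201/(0.259×42.1) = 0.6277, so
t_c = ln(5.637 × 0.6277) / 1.201 = 1.264 / 1.201 = 1.052 d.
L(t_c) = L₀ e^(−k_1 t_c) = 42.1 × 0.7615 = 32.06 mg/L, and at the critical point k_a D_c = k_1 L, so D_c = (0.259/1.46) × 32.06 = 5.687 mg/L.
Minimum DO = C_s − D_c = 11.0 − 5.687 = 5.313 mg/L.

t_c ≈ 1.05 d; D_c ≈ 5.69 mg/L; min DO ≈ 5.31 mg/L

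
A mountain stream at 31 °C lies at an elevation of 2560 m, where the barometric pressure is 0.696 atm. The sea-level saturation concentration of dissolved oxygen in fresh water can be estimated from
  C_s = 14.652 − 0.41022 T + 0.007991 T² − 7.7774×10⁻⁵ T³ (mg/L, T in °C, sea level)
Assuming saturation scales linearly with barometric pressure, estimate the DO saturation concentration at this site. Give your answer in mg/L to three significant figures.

C_s ≈ 5.08 mg/L

At sea level: C_s = 14.652 − 0.41022×31 + 0.007991×31² − 7.7774×10⁻⁵×31³ = 7.298 mg/L.
Pressure correction: C_s' = 7.298 × 0.696 = 5.079 mg/L.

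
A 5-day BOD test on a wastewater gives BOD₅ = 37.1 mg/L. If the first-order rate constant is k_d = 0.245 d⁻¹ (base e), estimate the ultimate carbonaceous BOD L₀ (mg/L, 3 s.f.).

L₀ ≈ 52.5 mg/L

BOD₅ = L₀(1 − e^(−5k_d)) ⇒ L₀ = BOD₅ / (1 − e^(−5×0.245))
= 37.1 / (1 − 0.2938) = 37.1 / 0.7062 = 52.53 mg/L.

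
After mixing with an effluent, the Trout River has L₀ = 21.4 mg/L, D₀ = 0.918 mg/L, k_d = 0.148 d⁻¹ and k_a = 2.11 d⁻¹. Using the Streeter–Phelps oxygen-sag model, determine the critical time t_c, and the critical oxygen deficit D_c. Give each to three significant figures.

t_c ≈ 0.926 d; D_c ≈ 1.31 mg/L

t_c = [1/(k_a−k_d)] ln[(k_a/k_d)(1 − D₀(k_a−k_d)/(k_d L₀))]
= [1/(2.11−0.148)] ln[(2.11/0.148)(1 − 0.918×1.962/(0.148×21.4))]
= (1/1.962) ln[14.26 × 0.4313] = 0.5097 × ln(6.149) = 0.5097 × 1.816 = 0.9258 d.
D_c = (k_d/k_a) L₀ e^(−k_d t_c) = (0.148/2.11) × 21.4 × e^(−0.148×0.9258) = 0.07014 × 21.4 × 0.8720 = 1.309 mg/L.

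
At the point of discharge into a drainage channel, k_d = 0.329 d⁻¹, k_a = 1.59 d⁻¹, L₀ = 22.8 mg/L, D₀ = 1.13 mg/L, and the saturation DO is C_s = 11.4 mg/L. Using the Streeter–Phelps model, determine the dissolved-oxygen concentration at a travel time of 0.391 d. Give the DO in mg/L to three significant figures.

DO ≈ 8.76 mg/L

k_d L₀/(k_a−k_d) = 0.329×22.8/(1.59−0.329) = 7.501/1.261 = 5.949 mg/L.
e^(−k_d t) = e^(−0.329×0.3910) = 0.8793; e^(−k_a t) = e^(−1.59×0.3910) = 0.5370.
D = 5.949 × (0.8793 − 0.5370) + 1.13 × 0.5370 = 2.036 + 0.6069 = 2.643 mg/L.
DO = C_s − D = 11.4 − 2.643 = 8.757 mg/L.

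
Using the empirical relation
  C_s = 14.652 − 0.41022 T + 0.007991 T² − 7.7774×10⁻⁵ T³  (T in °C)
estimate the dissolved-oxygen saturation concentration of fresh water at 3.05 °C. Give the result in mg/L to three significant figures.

C_s ≈ 13.5 mg/L

C_s = 14.652 − 0.41022×3.05 + 0.007991×3.05² − 7.7774×10⁻⁵×3.05³ = 13.47 mg/L.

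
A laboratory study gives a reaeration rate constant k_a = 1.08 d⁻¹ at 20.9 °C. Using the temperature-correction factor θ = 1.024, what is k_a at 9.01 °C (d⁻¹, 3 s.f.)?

k_a(T₂) = k_a(T₁) · θ^(T₂−T₁) = 1.08 × 1.024^(9.01−20.9)
= 1.08 × 1.024^-11.9 = 1.08 × 0.7543 = 0.8146 d⁻¹.

k_a ≈ 0.815 d⁻¹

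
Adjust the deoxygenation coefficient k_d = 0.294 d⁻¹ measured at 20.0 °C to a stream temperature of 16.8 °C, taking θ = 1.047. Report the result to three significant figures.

k_d ≈ 0.254 d⁻¹

k_d(T₂) = k_d(T₁) · θ^(T₂−T₁) = 0.294 × 1.047^(16.8−20.0)
= 0.294 × 1.047^-3.20 = 0.294 × 0.8633 = 0.2538 d⁻¹.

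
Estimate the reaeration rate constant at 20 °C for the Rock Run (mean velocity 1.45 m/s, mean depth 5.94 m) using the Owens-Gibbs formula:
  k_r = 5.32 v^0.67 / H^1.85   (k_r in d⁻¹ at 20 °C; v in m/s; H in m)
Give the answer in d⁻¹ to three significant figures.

k_r = 5.32 × 1.45^0.67 / 5.94^1.85 = 5.32 × 1.283 / 27.01 = 0.2527 d⁻¹.

k_r ≈ 0.253 d⁻¹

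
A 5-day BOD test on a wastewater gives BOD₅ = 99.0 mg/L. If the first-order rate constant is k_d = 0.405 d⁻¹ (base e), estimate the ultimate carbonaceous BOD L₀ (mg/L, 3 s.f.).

L₀ ≈ 114 mg/L

BOD₅ = L₀(1 − e^(−5k_d)) ⇒ L₀ = BOD₅ / (1 − e^(−5×0.405))
= 99.0 / (1 − 0.1320) = 99.0 / 0.8680 = 114.1 mg/L.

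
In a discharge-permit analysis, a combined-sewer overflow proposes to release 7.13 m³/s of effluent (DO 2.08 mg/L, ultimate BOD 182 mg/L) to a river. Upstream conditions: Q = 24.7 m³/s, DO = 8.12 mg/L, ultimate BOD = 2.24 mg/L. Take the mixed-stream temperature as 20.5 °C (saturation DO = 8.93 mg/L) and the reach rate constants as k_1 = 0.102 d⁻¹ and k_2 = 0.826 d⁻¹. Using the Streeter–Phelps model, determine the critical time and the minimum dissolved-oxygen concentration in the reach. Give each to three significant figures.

Mixed DO = (24.7×8.12 + 7.13×2.08)/(24.7+7.13) = 215.4/31.83 = 6.767 mg/L.
Mixed L₀ = (24.7×2.24 + 7.13×182)/(31.83) = 1353/31.83 = 42.51 mg/L.
Initial deficit D₀ = C_s − DO₀ = 8.93 − 6.767 = 2.163 mg/L.
t_c = (1/0.7240) ln[(0.826/0.102)(1 − 2.163×0.7240/(0.102×42.51))] = 1.381 × ln(5.173) = 2.270 d.
D_c = (0.102/0.826) × 42.51 × e^(−0.102×2.270) = 0.1235 × 42.51 × 0.7933 = 4.164 mg/L.
Minimum DO = 8.93 − 4.164 = 4.766 mg/L.

t_c ≈ 2.27 d; minimum DO ≈ 4.77 mg/L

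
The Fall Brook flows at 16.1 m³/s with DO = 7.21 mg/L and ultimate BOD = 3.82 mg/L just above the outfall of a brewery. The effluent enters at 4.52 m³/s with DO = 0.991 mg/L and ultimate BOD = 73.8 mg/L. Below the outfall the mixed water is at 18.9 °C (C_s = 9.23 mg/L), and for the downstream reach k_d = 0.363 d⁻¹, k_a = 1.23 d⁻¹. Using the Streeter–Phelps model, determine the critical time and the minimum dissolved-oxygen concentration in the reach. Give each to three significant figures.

t_c ≈ 0.776 d; minimum DO ≈ 4.96 mg/L

Mixed DO = (16.1×7.21 + 4.52×0.991)/(16.1+4.52) = 120.6/20.62 = 5.847 mg/L.
Mixed L₀ = (16.1×3.82 + 4.52×73.8)/(20.62) = 395.1/20.62 = 19.16 mg/L.
Initial deficit D₀ = C_s − DO₀ = 9.23 − 5.847 = 3.383 mg/L.
t_c = (1/0.8670) ln[(1.23/0.363)(1 − 3.383×0.8670/(0.363×19.16))] = 1.153 × ln(1.959) = 0.7758 d.
D_c = (0.363/1.23) × 19.16 × e^(−0.363×0.7758) = 0.2951 × 19.16 × 0.7546 = 4.267 mg/L.
Minimum DO = 9.23 − 4.267 = 4.963 mg/L.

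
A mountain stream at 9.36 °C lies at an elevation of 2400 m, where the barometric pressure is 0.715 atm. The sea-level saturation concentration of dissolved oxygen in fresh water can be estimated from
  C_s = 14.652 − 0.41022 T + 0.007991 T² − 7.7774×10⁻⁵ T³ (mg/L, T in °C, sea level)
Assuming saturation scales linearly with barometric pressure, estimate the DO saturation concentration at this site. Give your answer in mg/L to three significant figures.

At sea level: C_s = 14.652 − 0.41022×9.36 + 0.007991×9.36² − 7.7774×10⁻⁵×9.36³ = 11.45 mg/L.
Pressure correction: C_s' = 11.45 × 0.715 = 8.186 mg/L.

C_s ≈ 8.19 mg/L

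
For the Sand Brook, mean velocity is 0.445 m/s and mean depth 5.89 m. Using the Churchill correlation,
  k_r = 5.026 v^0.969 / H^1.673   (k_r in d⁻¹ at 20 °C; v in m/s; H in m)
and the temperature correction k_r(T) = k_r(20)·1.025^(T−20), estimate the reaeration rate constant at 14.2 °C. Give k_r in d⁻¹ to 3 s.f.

k_r(20) = 5.026 × 0.445^0.969 / 5.89^1.673 = 5.026 × 0.4563 / 19.43 = 0.1181 d⁻¹.
k_r(14.2) = 0.1181 × 1.025^(14.2−20) = 0.1181 × 0.8666 = 0.1023 d⁻¹.

k_r ≈ 0.102 d⁻¹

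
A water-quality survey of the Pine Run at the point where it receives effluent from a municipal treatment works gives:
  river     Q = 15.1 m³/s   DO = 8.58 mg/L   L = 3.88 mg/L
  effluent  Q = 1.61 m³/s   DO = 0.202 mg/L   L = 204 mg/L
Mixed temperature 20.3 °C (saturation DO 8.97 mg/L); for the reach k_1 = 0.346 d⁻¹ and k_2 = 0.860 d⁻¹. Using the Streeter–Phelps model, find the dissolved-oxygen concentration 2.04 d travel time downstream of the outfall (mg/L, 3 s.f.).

DO ≈ 3.76 mg/L

Mixed DO = (15.1×8.58 + 1.61×0.202)/(15.1+1.61) = 129.9/16.71 = 7.773 mg/L.
Mixed L₀ = (15.1×3.88 + 1.61×204)/(16.71) = 387.0/16.71 = 23.16 mg/L.
Initial deficit D₀ = C_s − DO₀ = 8.97 − 7.773 = 1.197 mg/L.
D(2.04) = [0.346×23.16/(0.860−0.346)](e^(−0.346×2.04) − e^(−0.860×2.04)) + 1.197 e^(−0.860×2.04)
= 15.59 × (0.4937 − 0.1730) + 1.197 × 0.1730 = 5.207 mg/L.
DO = 8.97 − 5.207 = 3.763 mg/L.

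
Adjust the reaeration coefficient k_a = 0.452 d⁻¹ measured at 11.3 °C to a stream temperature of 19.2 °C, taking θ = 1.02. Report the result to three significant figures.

k_a ≈ 0.529 d⁻¹

k_a(T₂) = k_a(T₁) · θ^(T₂−T₁) = 0.452 × 1.02^(19.2−11.3)
= 0.452 × 1.02^7.90 = 0.452 × 1.169 = 0.5285 d⁻¹.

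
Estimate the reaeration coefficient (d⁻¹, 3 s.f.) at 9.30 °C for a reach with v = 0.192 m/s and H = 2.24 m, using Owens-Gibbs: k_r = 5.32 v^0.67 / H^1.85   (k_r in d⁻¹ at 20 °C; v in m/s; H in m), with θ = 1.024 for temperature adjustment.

k_r ≈ 0.307 d⁻¹

k_r(20) = 5.32 × 0.192^0.67 / 2.24^1.85 = 5.32 × 0.3310 / 4.446 = 0.3961 d⁻¹.
k_r(9.30) = 0.3961 × 1.024^(9.30−20) = 0.3961 × 0.7759 = 0.3073 d⁻¹.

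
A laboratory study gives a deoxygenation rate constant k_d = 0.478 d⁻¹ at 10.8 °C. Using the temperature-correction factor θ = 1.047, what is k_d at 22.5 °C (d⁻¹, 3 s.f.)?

k_d(T₂) = k_d(T₁) · θ^(T₂−T₁) = 0.478 × 1.047^(22.5−10.8)
= 0.478 × 1.047^11.7 = 0.478 × 1.711 = 0.8181 d⁻¹.

k_d ≈ 0.818 d⁻¹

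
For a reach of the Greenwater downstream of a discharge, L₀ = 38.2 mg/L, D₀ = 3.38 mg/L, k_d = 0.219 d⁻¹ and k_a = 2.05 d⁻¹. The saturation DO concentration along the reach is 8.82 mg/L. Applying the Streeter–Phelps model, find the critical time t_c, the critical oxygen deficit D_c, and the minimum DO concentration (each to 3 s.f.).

t_c = [1/(k_a−k_d)] ln[(k_a/k_d)(1 − D₀(k_a−k_d)/(k_d L₀))]
= [1/(2.05−0.219)] ln[(2.05/0.219)(1 − 3.38×1.831/(0.219×38.2))]
= (1/1.831) ln[9.361 × 0.2602] = 0.5461 × ln(2.436) = 0.5461 × 0.8903 = 0.4863 d.
D_c = (k_d/k_a) L₀ e^(−k_d t_c) = (0.219/2.05) × 38.2 × e^(−0.219×0.4863) = 0.1068 × 38.2 × 0.8990 = 3.669 mg/L.
Minimum DO = C_s − D_c = 8.82 − 3.669 = 5.151 mg/L.

t_c ≈ 0.486 d; D_c ≈ 3.67 mg/L; min DO ≈ 5.15 mg/L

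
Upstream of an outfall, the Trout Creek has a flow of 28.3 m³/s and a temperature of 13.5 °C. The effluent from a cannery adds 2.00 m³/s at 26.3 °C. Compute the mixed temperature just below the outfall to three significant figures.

Flow-weighted mixing: C = (Q_r C_r + Q_w C_w)/(Q_r + Q_w)
= (28.3×13.5 + 2.00×26.3)/(28.3 + 2.00) = 434.7/30.30 = 14.34 °C.

14.3 °C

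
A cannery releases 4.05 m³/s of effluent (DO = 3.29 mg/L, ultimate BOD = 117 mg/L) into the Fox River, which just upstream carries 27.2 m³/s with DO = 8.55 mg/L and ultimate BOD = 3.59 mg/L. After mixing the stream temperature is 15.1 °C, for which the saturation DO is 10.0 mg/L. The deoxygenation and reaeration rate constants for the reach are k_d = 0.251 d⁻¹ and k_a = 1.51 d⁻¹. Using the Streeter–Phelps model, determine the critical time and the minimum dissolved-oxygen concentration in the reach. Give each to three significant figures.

t_c ≈ 0.727 d; minimum DO ≈ 7.47 mg/L

Mixed DO = (27.2×8.55 + 4.05×3.29)/(27.2+4.05) = 245.9/31.25 = 7.868 mg/L.
Mixed L₀ = (27.2×3.59 + 4.05×117)/(31.25) = 571.5/31.25 = 18.29 mg/L.
Initial deficit D₀ = C_s − DO₀ = 10.0 − 7.868 = 2.132 mg/L.
t_c = (1/1.259) ln[(1.51/0.251)(1 − 2.132×1.259/(0.251×18.29))] = 0.7943 × ln(2.499) = 0.7273 d.
D_c = (0.251/1.51) × 18.29 × e^(−0.251×0.7273) = 0.1662 × 18.29 × 0.8331 = 2.533 mg/L.
Minimum DO = 10.0 − 2.533 = 7.467 mg/L.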